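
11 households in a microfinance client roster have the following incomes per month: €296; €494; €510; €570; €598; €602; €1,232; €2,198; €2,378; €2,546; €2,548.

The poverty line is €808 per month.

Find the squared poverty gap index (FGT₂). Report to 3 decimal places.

0.083

Poor units: €296, €494, €510, €570, €598, €602 (q = 6 of N = 11).
Shortfall ratios: (808−296)/808 = 0.6337; (808−494)/808 = 0.3886; (808−510)/808 = 0.3688; (808−570)/808 = 0.2946; (808−598)/808 = 0.2599; (808−602)/808 = 0.2550.
Squared: 0.4015; 0.1510; 0.1360; 0.0868; 0.0675; 0.0650.
Sum = 0.907883; P₂ = 0.907883 / 11 = 0.083.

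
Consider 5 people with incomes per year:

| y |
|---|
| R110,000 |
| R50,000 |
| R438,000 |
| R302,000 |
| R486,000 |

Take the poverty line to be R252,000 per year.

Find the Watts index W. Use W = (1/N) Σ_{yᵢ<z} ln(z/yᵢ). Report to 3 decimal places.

0.489

Below the line: R50,000, R110,000 (q = 2 of N = 5).
Log shortfalls: ln(252000/50000) = 1.6174; ln(252000/110000) = 0.8289.
W = 2.446355 / 5 = 0.489.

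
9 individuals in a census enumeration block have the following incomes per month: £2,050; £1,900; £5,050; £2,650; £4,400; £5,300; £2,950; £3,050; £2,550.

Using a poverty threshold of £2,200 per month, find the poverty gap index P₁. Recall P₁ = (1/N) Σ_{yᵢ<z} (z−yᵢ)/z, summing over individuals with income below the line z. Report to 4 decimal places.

0.0227

Below the line: £1,900, £2,050 (q = 2 of N = 9).
Normalized shortfalls: (2200−1900)/2200 = 0.1364; (2200−2050)/2200 = 0.0682.
Sum of shortfalls = 0.204545; P₁ averages over all N: 0.204545 / 9 = 0.0227.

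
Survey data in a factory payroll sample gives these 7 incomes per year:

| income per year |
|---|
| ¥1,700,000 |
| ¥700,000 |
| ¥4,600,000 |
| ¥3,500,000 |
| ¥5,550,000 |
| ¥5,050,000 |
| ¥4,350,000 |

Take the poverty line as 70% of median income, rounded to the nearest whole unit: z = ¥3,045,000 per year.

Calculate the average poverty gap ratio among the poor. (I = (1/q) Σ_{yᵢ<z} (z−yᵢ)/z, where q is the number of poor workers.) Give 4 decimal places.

0.6059

Incomes under z: ¥700,000, ¥1,700,000 (q = 2 of N = 7).
Relative gaps: 0.7701, 0.4417; sum = 1.211823.
I averages over the q = 2 poor units only: 1.211823 / 2 = 0.6059.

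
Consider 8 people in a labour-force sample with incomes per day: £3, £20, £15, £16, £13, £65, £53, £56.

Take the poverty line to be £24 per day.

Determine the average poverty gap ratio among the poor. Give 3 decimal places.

Below the line: £3, £13, £15, £16, £20 (q = 5 of N = 8).
Shortfall ratios (z−y)/z: 0.8750, 0.4583, 0.3750, 0.3333, 0.1667; sum = 2.208333.
I averages over the q = 5 poor units only: 2.208333 / 5 = 0.442.

0.442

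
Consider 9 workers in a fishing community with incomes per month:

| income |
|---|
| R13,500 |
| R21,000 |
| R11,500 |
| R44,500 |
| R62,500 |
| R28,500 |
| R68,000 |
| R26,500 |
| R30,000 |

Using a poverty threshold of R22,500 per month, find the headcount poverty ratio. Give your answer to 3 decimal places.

0.333

3 of the 9 workers have income below R22,500.
H = 3/9 = 0.333.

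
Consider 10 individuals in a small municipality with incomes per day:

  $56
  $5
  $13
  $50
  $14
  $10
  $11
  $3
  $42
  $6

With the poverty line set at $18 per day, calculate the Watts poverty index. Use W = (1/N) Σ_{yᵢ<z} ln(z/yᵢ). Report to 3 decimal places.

0.583

Poor units: $3, $5, $6, $10, $11, $13, $14 (q = 7 of N = 10).
Log shortfalls: ln(18/3) = 1.7918; ln(18/5) = 1.2809; ln(18/6) = 1.0986; ln(18/10) = 0.5878; ln(18/11) = 0.4925; ln(18/13) = 0.3254; ln(18/14) = 0.2513.
W = 5.828306 / 10 = 0.583.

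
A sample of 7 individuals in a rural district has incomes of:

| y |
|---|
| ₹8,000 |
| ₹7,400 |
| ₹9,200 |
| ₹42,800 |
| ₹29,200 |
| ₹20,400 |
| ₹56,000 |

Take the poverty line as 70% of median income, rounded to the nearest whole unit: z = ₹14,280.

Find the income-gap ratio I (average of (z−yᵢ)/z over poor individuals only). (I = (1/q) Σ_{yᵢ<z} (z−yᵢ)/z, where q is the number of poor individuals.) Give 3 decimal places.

Below z: ₹7,400, ₹8,000, ₹9,200 (q = 3 of N = 7).
Relative gaps: 0.4818, 0.4398, 0.3557; sum = 1.277311.
I averages over the q = 3 poor units only: 1.277311 / 3 = 0.426.

0.426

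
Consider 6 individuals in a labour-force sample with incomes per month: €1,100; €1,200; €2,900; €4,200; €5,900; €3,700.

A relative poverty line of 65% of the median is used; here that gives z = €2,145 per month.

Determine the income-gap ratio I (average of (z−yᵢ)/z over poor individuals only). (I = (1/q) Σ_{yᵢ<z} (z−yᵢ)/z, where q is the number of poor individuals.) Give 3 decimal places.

Below the line: €1,100, €1,200 (q = 2 of N = 6).
Shortfall ratios (z−y)/z: 0.4872, 0.4406; sum = 0.927739.
I averages over the q = 2 poor units only: 0.927739 / 2 = 0.464.

0.464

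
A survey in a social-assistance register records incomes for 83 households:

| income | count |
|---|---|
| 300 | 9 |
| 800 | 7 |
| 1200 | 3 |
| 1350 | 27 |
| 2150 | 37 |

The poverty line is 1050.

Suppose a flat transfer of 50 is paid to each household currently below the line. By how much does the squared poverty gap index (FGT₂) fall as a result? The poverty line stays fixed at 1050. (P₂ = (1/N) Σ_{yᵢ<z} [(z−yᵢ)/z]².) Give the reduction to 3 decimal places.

0.009

Before: below the line — 9×300, 7×800; squared poverty gap index (FGT₂) = 0.06010.
After the 50 transfer: below the line — 9×350, 7×850; squared poverty gap index (FGT₂) = 0.05125.
Reduction = 0.06010 − 0.05125 = 0.009.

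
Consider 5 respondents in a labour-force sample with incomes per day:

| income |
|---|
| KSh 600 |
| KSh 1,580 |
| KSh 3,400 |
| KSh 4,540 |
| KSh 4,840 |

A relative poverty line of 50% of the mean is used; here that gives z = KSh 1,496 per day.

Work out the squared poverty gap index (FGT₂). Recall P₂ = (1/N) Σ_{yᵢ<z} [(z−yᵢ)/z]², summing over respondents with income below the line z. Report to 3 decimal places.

0.072

Poor units: KSh 600 (q = 1 of N = 5).
Gap ratios (z−y)/z: (1496−600)/1496 = 0.5989.
Squared: 0.3587.
Sum = 0.358718; P₂ = 0.358718 / 5 = 0.072.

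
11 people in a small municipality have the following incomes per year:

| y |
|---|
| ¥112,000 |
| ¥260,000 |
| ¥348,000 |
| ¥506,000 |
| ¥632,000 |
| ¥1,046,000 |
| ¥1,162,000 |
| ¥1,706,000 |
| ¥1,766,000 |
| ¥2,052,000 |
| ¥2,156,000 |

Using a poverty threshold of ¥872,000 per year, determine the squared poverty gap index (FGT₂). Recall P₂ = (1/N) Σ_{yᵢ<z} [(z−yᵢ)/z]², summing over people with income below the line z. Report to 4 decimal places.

0.1696

Incomes under z: ¥112,000, ¥260,000, ¥348,000, ¥506,000, ¥632,000 (q = 5 of N = 11).
Relative gaps: (872000−112000)/872000 = 0.8716; (872000−260000)/872000 = 0.7018; (872000−348000)/872000 = 0.6009; (872000−506000)/872000 = 0.4197; (872000−632000)/872000 = 0.2752.
Squared: 0.7596; 0.4926; 0.3611; 0.1762; 0.0758.
Sum = 1.865210; P₂ = 1.865210 / 11 = 0.1696.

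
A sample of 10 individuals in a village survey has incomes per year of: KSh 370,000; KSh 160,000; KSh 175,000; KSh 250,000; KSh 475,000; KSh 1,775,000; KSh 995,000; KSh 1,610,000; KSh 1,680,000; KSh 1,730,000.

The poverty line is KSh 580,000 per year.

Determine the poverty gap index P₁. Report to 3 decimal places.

0.253

Below z: KSh 160,000, KSh 175,000, KSh 250,000, KSh 370,000, KSh 475,000 (q = 5 of N = 10).
Normalized shortfalls: (580000−160000)/580000 = 0.7241; (580000−175000)/580000 = 0.6983; (580000−250000)/580000 = 0.5690; (580000−370000)/580000 = 0.3621; (580000−475000)/580000 = 0.1810.
Sum of shortfalls = 2.534483; P₁ averages over all N: 2.534483 / 10 = 0.253.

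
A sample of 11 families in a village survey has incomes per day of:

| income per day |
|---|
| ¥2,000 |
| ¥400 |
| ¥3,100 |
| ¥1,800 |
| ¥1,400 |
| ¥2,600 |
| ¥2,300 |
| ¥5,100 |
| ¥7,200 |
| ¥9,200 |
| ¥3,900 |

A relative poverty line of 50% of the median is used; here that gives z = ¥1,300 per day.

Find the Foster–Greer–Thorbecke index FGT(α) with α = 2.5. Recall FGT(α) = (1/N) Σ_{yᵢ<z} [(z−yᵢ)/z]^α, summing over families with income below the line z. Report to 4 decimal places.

Poor units: ¥400 (q = 1 of N = 11).
Shortfall ratios: (1300−400)/1300 = 0.6923.
Raised to α = 2.5: 0.39879.
Sum = 0.398793; FGT(2.5) = 0.398793 / 11 = 0.0363.

0.0363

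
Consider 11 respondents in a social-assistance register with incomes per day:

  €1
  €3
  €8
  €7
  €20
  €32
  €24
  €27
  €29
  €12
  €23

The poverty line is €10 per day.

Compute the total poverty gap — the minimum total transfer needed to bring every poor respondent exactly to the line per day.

Below z: €1, €3, €7, €8 (q = 4 of N = 11).
Individual gaps: 10−1 = 9; 10−3 = 7; 10−7 = 3; 10−8 = 2.
Aggregate gap = €21.

€21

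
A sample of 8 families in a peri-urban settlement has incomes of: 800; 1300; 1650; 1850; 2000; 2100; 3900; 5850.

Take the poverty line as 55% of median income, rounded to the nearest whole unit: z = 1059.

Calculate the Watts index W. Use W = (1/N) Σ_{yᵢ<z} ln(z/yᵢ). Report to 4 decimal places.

Incomes under z: 800 (q = 1 of N = 8).
Log gaps: ln(1059/800) = 0.2805.
W = 0.280469 / 8 = 0.0351.

0.0351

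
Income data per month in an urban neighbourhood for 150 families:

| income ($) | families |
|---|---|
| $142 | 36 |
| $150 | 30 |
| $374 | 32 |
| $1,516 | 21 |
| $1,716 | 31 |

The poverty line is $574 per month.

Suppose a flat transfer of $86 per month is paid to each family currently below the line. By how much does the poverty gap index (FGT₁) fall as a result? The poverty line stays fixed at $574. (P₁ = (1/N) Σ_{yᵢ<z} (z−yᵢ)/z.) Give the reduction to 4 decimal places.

Before: below the line — 36×$142, 30×$150, 32×$374; poverty gap index (FGT₁) = 0.402695.
After the $86 transfer: below the line — 36×$228, 30×$236, 32×$460; poverty gap index (FGT₁) = 0.304808.
Reduction = 0.402695 − 0.304808 = 0.0979.

0.0979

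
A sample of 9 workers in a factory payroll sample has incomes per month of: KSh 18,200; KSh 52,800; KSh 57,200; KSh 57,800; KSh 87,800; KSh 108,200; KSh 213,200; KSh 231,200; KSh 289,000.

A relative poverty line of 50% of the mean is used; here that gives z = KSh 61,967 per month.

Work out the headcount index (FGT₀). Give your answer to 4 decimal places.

4 of the 9 workers have income below KSh 61,967.
H = 4/9 = 0.4444.

0.4444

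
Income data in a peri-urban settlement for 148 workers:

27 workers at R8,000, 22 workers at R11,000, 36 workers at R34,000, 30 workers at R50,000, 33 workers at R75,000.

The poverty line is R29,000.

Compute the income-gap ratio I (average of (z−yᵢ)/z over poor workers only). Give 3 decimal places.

Poor units: 27×R8,000, 22×R11,000 (q = 49 of N = 148).
Shortfall ratios (z−y)/z: 0.7241 (×27), 0.6207 (×22); sum = 33.206897.
The income-gap ratio divides by q (the poor only): 33.206897 / 49 = 0.678.

0.678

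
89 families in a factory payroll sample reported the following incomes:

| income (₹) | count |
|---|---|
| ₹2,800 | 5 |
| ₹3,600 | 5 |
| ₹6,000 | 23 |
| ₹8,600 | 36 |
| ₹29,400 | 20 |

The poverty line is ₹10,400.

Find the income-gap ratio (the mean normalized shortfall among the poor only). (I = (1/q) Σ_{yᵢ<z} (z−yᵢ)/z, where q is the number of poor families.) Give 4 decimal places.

0.3317

Poor units: 5×₹2,800, 5×₹3,600, 23×₹6,000, 36×₹8,600 (q = 69 of N = 89).
Shortfall ratios (z−y)/z: 0.7308 (×5), 0.6538 (×5), 0.4231 (×23), 0.1731 (×36); sum = 22.884615.
The income-gap ratio divides by q (the poor only): 22.884615 / 69 = 0.3317.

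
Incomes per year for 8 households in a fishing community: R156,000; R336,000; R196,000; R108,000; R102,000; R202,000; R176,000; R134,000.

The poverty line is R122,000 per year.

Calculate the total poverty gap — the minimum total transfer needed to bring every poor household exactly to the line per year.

Poor units: R102,000, R108,000 (q = 2 of N = 8).
Individual gaps: 122000−102000 = 20000; 122000−108000 = 14000.
Aggregate gap = R34,000.

R34,000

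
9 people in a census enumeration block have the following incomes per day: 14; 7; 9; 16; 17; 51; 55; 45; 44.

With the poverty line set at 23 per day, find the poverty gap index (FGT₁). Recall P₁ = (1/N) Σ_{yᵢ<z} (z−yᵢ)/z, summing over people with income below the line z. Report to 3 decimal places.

Poor units: 7, 9, 14, 16, 17 (q = 5 of N = 9).
Gap ratios (z−y)/z: (23−7)/23 = 0.6957; (23−9)/23 = 0.6087; (23−14)/23 = 0.3913; (23−16)/23 = 0.3043; (23−17)/23 = 0.2609.
Σ = 2.260870. Dividing by the full population N = 9 gives P₁ = 0.251.

0.251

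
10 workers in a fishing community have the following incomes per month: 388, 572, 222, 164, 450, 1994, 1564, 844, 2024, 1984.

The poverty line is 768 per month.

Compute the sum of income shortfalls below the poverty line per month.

2044

Below z: 164, 222, 388, 450, 572 (q = 5 of N = 10).
Individual gaps: 768−164 = 604; 768−222 = 546; 768−388 = 380; 768−450 = 318; 768−572 = 196.
Aggregate gap = 2044.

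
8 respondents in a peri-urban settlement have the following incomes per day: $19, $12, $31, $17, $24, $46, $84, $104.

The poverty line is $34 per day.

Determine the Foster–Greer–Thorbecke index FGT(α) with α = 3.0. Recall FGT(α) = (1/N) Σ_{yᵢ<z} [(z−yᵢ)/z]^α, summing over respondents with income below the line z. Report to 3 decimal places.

Below the line: $12, $17, $19, $24, $31 (q = 5 of N = 8).
Normalized shortfalls: (34−12)/34 = 0.6471; (34−17)/34 = 0.5000; (34−19)/34 = 0.4412; (34−24)/34 = 0.2941; (34−31)/34 = 0.0882.
Raised to α = 3.0: 0.27091; 0.12500; 0.08587; 0.02544; 0.00069.
Sum = 0.507913; FGT(3.0) = 0.507913 / 8 = 0.063.

0.063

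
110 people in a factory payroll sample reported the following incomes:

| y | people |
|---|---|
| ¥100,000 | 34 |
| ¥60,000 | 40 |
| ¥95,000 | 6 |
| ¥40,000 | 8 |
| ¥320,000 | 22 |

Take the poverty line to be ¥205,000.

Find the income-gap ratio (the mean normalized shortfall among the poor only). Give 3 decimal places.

0.629

Incomes under z: 8×¥40,000, 40×¥60,000, 6×¥95,000, 34×¥100,000 (q = 88 of N = 110).
Shortfall ratios (z−y)/z: 0.8049 (×8), 0.7073 (×40), 0.5366 (×6), 0.5122 (×34); sum = 55.365854.
The income-gap ratio divides by q (the poor only): 55.365854 / 88 = 0.629.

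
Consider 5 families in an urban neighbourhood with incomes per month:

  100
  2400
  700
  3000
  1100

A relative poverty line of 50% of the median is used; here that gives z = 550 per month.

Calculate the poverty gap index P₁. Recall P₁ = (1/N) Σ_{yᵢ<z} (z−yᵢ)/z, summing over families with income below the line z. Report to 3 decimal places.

Incomes under z: 100 (q = 1 of N = 5).
Relative gaps: (550−100)/550 = 0.8182.
Sum of shortfalls = 0.818182; P₁ averages over all N: 0.818182 / 5 = 0.164.

0.164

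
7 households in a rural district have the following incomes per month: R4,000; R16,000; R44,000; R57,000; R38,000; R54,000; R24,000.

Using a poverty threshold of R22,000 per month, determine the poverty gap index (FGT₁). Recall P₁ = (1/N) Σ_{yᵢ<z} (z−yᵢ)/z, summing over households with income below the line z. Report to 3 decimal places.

0.156

Below the line: R4,000, R16,000 (q = 2 of N = 7).
Relative gaps: (22000−4000)/22000 = 0.8182; (22000−16000)/22000 = 0.2727.
Σ = 1.090909. Dividing by the full population N = 7 gives P₁ = 0.156.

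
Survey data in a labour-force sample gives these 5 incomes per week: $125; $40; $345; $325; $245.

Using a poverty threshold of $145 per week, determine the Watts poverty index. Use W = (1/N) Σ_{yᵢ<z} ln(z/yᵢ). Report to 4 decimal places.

0.2873

Poor units: $40, $125 (q = 2 of N = 5).
Log gaps: ln(145/40) = 1.2879; ln(145/125) = 0.1484.
W = 1.436274 / 5 = 0.2873.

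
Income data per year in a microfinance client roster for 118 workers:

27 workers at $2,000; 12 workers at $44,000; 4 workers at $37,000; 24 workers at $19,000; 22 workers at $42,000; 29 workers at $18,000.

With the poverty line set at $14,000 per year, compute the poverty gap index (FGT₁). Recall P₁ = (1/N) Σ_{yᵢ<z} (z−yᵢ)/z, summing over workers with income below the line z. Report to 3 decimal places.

Below z: 27×$2,000 (q = 27 of N = 118).
Normalized shortfalls: (14000−2000)/14000 = 0.8571 (×27).
Σ = 23.142857. Dividing by the full population N = 118 gives P₁ = 0.196.

0.196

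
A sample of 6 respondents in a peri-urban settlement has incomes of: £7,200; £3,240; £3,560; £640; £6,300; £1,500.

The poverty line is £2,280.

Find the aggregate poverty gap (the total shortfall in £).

£2,420

Incomes under z: £640, £1,500 (q = 2 of N = 6).
Individual gaps: 2280−640 = 1640; 2280−1500 = 780.
Aggregate gap = £2,420.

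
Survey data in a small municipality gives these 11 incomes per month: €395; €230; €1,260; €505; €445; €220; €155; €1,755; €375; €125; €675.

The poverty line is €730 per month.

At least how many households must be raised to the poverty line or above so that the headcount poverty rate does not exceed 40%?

Currently q = 9 of N = 11 are below the line (H = 0.818).
A headcount ratio of at most 40% allows at most ⌊0.40 × 11⌋ = 4 poor households.
So at least 9 − 4 = 5 must be lifted.

5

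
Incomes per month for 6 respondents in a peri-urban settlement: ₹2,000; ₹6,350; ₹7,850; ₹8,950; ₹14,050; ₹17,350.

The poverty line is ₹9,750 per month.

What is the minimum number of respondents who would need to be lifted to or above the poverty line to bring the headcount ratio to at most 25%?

3

4 of the 6 respondents are poor, so H = 4/6 = 0.667.
A headcount ratio of at most 25% allows at most ⌊0.25 × 6⌋ = 1 poor respondents.
So at least 4 − 1 = 3 must be lifted.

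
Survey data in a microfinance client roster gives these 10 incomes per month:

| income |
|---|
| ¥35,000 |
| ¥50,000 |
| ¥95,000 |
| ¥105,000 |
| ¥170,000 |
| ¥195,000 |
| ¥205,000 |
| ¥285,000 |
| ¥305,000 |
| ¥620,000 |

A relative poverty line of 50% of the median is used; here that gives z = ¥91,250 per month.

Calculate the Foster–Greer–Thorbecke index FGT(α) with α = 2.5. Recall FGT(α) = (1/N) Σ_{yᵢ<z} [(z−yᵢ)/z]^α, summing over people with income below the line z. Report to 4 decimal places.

0.0436

Incomes under z: ¥35,000, ¥50,000 (q = 2 of N = 10).
Shortfall ratios: (91250−35000)/91250 = 0.6164; (91250−50000)/91250 = 0.4521.
Raised to α = 2.5: 0.29835; 0.13740.
Sum = 0.435746; FGT(2.5) = 0.435746 / 10 = 0.0436.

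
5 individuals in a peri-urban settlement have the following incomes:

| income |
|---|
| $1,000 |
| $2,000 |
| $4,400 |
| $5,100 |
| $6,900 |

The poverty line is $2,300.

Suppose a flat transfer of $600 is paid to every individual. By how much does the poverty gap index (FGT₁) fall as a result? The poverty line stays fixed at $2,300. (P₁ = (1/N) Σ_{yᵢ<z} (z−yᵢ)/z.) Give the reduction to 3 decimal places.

0.078

Before: below the line — $1,000, $2,000; poverty gap index (FGT₁) = 0.13913.
After the $600 transfer: below the line — $1,600; poverty gap index (FGT₁) = 0.06087.
Reduction = 0.13913 − 0.06087 = 0.078.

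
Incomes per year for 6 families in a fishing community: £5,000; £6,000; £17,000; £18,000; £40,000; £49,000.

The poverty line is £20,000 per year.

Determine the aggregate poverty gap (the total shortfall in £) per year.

Below z: £5,000, £6,000, £17,000, £18,000 (q = 4 of N = 6).
Individual gaps: 20000−5000 = 15000; 20000−6000 = 14000; 20000−17000 = 3000; 20000−18000 = 2000.
Aggregate gap = £34,000.

£34,000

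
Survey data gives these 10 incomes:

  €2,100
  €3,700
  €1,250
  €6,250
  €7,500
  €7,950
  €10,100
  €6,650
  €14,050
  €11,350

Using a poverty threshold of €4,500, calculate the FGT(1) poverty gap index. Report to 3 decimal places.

Below z: €1,250, €2,100, €3,700 (q = 3 of N = 10).
Gap ratios (z−y)/z: (4500−1250)/4500 = 0.7222; (4500−2100)/4500 = 0.5333; (4500−3700)/4500 = 0.1778.
Sum of shortfalls = 1.433333; P₁ averages over all N: 1.433333 / 10 = 0.143.

0.143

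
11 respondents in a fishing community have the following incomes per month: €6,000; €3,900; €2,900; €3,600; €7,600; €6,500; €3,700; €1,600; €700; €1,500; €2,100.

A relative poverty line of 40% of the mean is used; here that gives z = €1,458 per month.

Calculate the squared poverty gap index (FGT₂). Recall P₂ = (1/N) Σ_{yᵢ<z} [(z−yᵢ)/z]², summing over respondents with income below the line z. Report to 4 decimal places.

0.0246

Below the line: €700 (q = 1 of N = 11).
Normalized shortfalls: (1458−700)/1458 = 0.5199.
Squared: 0.2703.
Sum = 0.270286; P₂ = 0.270286 / 11 = 0.0246.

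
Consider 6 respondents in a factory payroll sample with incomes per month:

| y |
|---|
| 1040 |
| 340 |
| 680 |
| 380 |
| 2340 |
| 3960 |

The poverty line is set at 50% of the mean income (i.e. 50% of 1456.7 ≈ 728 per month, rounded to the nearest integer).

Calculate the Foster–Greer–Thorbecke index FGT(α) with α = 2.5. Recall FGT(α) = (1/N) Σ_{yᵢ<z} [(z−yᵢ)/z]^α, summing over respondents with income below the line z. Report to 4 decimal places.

Below the line: 340, 380, 680 (q = 3 of N = 6).
Shortfall ratios: (728−340)/728 = 0.5330; (728−380)/728 = 0.4780; (728−680)/728 = 0.0659.
Raised to α = 2.5: 0.20737; 0.15799; 0.00112.
Sum = 0.366475; FGT(2.5) = 0.366475 / 6 = 0.0611.

0.0611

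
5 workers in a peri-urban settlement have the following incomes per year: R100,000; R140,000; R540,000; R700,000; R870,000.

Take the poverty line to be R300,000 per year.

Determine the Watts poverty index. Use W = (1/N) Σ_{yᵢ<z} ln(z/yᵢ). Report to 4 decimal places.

0.3722

Poor units: R100,000, R140,000 (q = 2 of N = 5).
Log shortfalls: ln(300000/100000) = 1.0986; ln(300000/140000) = 0.7621.
W = 1.860752 / 5 = 0.3722.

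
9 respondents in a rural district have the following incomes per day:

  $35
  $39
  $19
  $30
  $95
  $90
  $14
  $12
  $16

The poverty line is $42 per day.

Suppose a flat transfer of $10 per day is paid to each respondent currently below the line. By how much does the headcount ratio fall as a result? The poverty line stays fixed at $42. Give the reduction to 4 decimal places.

Before: below the line — $12, $14, $16, $19, $30, $35, $39; headcount ratio = 0.777778.
After the $10 transfer: below the line — $22, $24, $26, $29, $40; headcount ratio = 0.555556.
Reduction = 0.777778 − 0.555556 = 0.2222.

0.2222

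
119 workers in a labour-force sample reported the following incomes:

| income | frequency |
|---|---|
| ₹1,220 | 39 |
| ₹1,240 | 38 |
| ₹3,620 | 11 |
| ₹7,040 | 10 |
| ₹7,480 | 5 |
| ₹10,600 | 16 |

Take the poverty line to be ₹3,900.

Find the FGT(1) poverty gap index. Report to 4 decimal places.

Below the line: 39×₹1,220, 38×₹1,240, 11×₹3,620 (q = 88 of N = 119).
Normalized shortfalls: (3900−1220)/3900 = 0.6872 (×39); (3900−1240)/3900 = 0.6821 (×38); (3900−3620)/3900 = 0.0718 (×11).
Sum of shortfalls = 53.507692; P₁ averages over all N: 53.507692 / 119 = 0.4496.

0.4496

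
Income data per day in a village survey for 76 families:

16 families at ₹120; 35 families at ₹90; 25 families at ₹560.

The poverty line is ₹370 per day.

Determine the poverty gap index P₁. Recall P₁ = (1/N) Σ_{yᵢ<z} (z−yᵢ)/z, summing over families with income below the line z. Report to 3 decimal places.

0.491

Incomes under z: 35×₹90, 16×₹120 (q = 51 of N = 76).
Normalized shortfalls: (370−90)/370 = 0.7568 (×35); (370−120)/370 = 0.6757 (×16).
Σ = 37.297297. Dividing by the full population N = 76 gives P₁ = 0.491.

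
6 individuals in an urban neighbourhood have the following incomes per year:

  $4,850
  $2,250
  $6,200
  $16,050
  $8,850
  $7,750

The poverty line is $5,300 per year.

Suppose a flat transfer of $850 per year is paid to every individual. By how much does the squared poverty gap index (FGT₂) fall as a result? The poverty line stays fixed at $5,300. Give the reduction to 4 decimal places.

0.0277

Before: below the line — $2,250, $4,850; squared poverty gap index (FGT₂) = 0.056396.
After the $850 transfer: below the line — $3,100; squared poverty gap index (FGT₂) = 0.028717.
Reduction = 0.056396 − 0.028717 = 0.0277.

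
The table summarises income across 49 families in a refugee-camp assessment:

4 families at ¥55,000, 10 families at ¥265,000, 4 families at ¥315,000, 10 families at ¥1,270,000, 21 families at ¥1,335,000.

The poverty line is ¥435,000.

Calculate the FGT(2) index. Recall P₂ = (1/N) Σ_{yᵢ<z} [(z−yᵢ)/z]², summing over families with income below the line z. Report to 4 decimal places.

0.0997

Below z: 4×¥55,000, 10×¥265,000, 4×¥315,000 (q = 18 of N = 49).
Shortfall ratios: (435000−55000)/435000 = 0.8736 (×4); (435000−265000)/435000 = 0.3908 (×10); (435000−315000)/435000 = 0.2759 (×4).
Squared: 0.7631 (×4); 0.1527 (×10); 0.0761 (×4).
Sum = 4.884133; P₂ = 4.884133 / 49 = 0.0997.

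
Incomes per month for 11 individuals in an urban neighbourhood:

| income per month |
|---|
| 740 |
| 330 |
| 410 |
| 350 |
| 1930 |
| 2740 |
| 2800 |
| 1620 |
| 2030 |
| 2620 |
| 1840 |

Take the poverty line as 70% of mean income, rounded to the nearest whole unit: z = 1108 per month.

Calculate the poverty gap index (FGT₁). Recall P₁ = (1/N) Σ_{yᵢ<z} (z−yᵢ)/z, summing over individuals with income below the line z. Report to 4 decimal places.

Poor units: 330, 350, 410, 740 (q = 4 of N = 11).
Gap ratios (z−y)/z: (1108−330)/1108 = 0.7022; (1108−350)/1108 = 0.6841; (1108−410)/1108 = 0.6300; (1108−740)/1108 = 0.3321.
Σ = 2.348375. Dividing by the full population N = 11 gives P₁ = 0.2135.

0.2135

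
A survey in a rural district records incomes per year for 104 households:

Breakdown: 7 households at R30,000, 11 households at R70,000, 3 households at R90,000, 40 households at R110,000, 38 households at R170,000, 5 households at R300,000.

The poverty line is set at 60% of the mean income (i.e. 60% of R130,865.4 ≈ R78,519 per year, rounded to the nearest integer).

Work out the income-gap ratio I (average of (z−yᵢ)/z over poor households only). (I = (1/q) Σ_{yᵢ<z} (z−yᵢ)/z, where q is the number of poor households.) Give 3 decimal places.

0.307

Incomes under z: 7×R30,000, 11×R70,000 (q = 18 of N = 104).
Shortfall ratios (z−y)/z: 0.6179 (×7), 0.1085 (×11); sum = 5.518944.
The income-gap ratio divides by q (the poor only): 5.518944 / 18 = 0.307.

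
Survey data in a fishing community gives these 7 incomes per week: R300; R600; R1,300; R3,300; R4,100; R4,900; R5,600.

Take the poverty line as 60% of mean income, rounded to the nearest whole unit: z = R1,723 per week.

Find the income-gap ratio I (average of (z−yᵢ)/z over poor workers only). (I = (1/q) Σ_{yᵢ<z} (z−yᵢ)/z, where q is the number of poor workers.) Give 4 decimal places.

0.5744

Poor units: R300, R600, R1,300 (q = 3 of N = 7).
Shortfall ratios (z−y)/z: 0.8259, 0.6518, 0.2455; sum = 1.723157.
I averages over the q = 3 poor units only: 1.723157 / 3 = 0.5744.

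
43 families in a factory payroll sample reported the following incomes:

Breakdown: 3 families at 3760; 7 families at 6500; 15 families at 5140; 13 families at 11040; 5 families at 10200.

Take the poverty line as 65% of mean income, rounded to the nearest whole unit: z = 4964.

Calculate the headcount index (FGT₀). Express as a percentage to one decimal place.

3 of the 43 families have income below 4964.
H = 3/43 = 7.0%.

7.0%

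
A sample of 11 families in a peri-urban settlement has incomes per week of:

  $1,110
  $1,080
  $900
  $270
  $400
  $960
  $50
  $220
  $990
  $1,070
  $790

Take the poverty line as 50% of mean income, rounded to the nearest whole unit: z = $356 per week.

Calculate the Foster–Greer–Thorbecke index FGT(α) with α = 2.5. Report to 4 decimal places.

0.0731

Below the line: $50, $220, $270 (q = 3 of N = 11).
Normalized shortfalls: (356−50)/356 = 0.8596; (356−220)/356 = 0.3820; (356−270)/356 = 0.2416.
Raised to α = 2.5: 0.68498; 0.09020; 0.02868.
Sum = 0.803867; FGT(2.5) = 0.803867 / 11 = 0.0731.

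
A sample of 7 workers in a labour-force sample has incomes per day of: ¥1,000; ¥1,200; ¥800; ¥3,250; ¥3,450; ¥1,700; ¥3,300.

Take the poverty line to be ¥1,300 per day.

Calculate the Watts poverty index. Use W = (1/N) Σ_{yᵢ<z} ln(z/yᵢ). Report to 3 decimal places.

0.118

Incomes under z: ¥800, ¥1,000, ¥1,200 (q = 3 of N = 7).
ln(z/y) terms: ln(1300/800) = 0.4855; ln(1300/1000) = 0.2624; ln(1300/1200) = 0.0800.
W = 0.827915 / 7 = 0.118.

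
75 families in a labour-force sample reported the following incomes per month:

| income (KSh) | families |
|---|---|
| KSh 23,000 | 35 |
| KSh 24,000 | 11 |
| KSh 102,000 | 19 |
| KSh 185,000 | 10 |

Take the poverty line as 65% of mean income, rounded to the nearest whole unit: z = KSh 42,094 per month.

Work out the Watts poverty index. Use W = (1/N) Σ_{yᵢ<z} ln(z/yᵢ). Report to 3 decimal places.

Below z: 35×KSh 23,000, 11×KSh 24,000 (q = 46 of N = 75).
ln(z/y) terms: ln(42094/23000) = 0.6044 (×35); ln(42094/24000) = 0.5619 (×11).
W = 27.334750 / 75 = 0.364.

0.364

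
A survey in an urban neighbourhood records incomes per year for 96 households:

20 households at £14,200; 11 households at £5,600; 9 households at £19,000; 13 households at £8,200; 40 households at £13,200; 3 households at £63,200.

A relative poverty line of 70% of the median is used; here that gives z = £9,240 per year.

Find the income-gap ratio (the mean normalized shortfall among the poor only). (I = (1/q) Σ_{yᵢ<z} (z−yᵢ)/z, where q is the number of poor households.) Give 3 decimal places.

Incomes under z: 11×£5,600, 13×£8,200 (q = 24 of N = 96).
Shortfall ratios (z−y)/z: 0.3939 (×11), 0.1126 (×13); sum = 5.796537.
I averages over the q = 24 poor units only: 5.796537 / 24 = 0.242.

0.242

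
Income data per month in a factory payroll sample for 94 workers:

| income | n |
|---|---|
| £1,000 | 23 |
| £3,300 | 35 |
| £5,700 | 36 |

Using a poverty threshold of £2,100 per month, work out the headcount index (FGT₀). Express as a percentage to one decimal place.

23 of the 94 workers have income below £2,100.
H = 23/94 = 24.5%.

24.5%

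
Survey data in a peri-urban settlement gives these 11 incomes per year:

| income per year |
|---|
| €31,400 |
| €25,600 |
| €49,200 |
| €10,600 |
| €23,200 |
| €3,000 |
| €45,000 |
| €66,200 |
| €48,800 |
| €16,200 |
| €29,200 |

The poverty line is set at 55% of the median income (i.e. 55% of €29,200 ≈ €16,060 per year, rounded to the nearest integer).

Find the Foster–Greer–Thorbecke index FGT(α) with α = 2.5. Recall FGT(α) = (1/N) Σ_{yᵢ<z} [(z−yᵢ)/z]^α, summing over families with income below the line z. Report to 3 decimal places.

0.060

Below the line: €3,000, €10,600 (q = 2 of N = 11).
Relative gaps: (16060−3000)/16060 = 0.8132; (16060−10600)/16060 = 0.3400.
Raised to α = 2.5: 0.59634; 0.06739.
Sum = 0.663734; FGT(2.5) = 0.663734 / 11 = 0.060.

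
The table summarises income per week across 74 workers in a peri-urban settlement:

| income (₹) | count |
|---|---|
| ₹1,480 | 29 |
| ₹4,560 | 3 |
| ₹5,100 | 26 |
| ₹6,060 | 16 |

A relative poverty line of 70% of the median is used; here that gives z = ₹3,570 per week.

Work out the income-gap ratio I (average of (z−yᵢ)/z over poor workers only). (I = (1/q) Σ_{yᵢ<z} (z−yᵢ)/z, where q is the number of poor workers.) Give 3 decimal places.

Below z: 29×₹1,480 (q = 29 of N = 74).
Relative gaps: 0.5854 (×29); sum = 16.977591.
The income-gap ratio divides by q (the poor only): 16.977591 / 29 = 0.585.

0.585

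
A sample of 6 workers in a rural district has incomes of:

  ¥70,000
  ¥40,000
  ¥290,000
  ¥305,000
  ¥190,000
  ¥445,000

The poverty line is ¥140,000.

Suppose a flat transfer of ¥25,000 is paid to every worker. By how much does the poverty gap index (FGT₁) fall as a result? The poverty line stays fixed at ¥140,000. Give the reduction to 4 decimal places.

0.0595

Before: below the line — ¥40,000, ¥70,000; poverty gap index (FGT₁) = 0.202381.
After the ¥25,000 transfer: below the line — ¥65,000, ¥95,000; poverty gap index (FGT₁) = 0.142857.
Reduction = 0.202381 − 0.142857 = 0.0595.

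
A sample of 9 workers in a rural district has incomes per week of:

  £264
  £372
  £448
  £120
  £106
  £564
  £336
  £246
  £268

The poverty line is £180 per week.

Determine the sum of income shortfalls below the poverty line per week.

£134

Below the line: £106, £120 (q = 2 of N = 9).
Individual gaps: 180−106 = 74; 180−120 = 60.
Aggregate gap = £134.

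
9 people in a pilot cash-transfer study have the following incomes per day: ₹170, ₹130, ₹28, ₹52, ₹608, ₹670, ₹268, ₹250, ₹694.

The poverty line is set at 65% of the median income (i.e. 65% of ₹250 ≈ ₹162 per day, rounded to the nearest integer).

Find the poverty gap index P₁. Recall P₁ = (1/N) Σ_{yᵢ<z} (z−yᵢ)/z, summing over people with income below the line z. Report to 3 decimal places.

0.189

Below the line: ₹28, ₹52, ₹130 (q = 3 of N = 9).
Gap ratios (z−y)/z: (162−28)/162 = 0.8272; (162−52)/162 = 0.6790; (162−130)/162 = 0.1975.
Sum of shortfalls = 1.703704; P₁ averages over all N: 1.703704 / 9 = 0.189.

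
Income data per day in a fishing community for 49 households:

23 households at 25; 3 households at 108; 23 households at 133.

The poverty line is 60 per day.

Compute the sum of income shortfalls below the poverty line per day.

805

Below z: 23×25 (q = 23 of N = 49).
Individual gaps: 23×(60−25) = 805.
Aggregate gap = 805.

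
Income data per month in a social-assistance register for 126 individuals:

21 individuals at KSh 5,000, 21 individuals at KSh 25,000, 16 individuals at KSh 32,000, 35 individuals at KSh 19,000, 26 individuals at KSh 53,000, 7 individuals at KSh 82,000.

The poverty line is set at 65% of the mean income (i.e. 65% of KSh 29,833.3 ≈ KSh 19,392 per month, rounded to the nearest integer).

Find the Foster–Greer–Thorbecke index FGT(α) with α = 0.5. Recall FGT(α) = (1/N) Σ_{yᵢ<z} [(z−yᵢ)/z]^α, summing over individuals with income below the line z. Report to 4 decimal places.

Poor units: 21×KSh 5,000, 35×KSh 19,000 (q = 56 of N = 126).
Gap ratios (z−y)/z: (19392−5000)/19392 = 0.7422 (×21); (19392−19000)/19392 = 0.0202 (×35).
Raised to α = 0.5: 0.86149 (×21); 0.14218 (×35).
Sum = 23.067472; FGT(0.5) = 23.067472 / 126 = 0.1831.

0.1831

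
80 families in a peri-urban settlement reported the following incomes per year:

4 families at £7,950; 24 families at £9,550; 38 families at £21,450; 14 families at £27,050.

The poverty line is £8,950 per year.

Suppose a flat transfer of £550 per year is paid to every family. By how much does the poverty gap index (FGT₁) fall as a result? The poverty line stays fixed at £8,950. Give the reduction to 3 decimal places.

0.003

Before: below the line — 4×£7,950; poverty gap index (FGT₁) = 0.00559.
After the £550 transfer: below the line — 4×£8,500; poverty gap index (FGT₁) = 0.00251.
Reduction = 0.00559 − 0.00251 = 0.003.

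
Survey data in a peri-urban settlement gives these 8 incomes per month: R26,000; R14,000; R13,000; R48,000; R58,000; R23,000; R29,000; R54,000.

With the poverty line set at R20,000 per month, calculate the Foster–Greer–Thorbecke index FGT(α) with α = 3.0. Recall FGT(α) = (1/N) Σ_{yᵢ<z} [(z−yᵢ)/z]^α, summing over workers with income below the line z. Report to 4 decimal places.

Poor units: R13,000, R14,000 (q = 2 of N = 8).
Normalized shortfalls: (20000−13000)/20000 = 0.3500; (20000−14000)/20000 = 0.3000.
Raised to α = 3.0: 0.04287; 0.02700.
Sum = 0.069875; FGT(3.0) = 0.069875 / 8 = 0.0087.

0.0087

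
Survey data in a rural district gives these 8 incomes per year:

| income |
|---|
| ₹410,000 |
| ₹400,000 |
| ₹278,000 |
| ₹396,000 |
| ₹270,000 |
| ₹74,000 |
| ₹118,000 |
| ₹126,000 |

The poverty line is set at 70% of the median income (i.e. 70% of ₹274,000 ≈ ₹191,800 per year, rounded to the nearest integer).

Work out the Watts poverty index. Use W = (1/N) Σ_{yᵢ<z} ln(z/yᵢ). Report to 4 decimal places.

0.2323

Poor units: ₹74,000, ₹118,000, ₹126,000 (q = 3 of N = 8).
ln(z/y) terms: ln(191800/74000) = 0.9524; ln(191800/118000) = 0.4858; ln(191800/126000) = 0.4202.
W = 1.858328 / 8 = 0.2323.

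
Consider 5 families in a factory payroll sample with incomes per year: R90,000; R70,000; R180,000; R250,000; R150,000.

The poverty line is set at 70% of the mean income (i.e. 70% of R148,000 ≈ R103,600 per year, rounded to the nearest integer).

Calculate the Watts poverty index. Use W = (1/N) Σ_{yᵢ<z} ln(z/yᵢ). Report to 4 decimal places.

0.1066

Incomes under z: R70,000, R90,000 (q = 2 of N = 5).
Log gaps: ln(103600/70000) = 0.3920; ln(103600/90000) = 0.1407.
W = 0.532770 / 5 = 0.1066.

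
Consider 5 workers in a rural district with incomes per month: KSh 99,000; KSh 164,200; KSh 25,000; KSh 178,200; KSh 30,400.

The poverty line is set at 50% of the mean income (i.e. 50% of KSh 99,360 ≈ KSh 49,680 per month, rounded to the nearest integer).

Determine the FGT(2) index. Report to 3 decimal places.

Poor units: KSh 25,000, KSh 30,400 (q = 2 of N = 5).
Relative gaps: (49680−25000)/49680 = 0.4968; (49680−30400)/49680 = 0.3881.
Squared: 0.2468; 0.1506.
Sum = 0.397399; P₂ = 0.397399 / 5 = 0.079.

0.079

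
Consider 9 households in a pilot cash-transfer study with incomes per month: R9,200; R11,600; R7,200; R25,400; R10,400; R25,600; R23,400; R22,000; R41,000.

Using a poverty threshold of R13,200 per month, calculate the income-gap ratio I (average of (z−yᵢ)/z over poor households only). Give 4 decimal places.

0.2727

Below z: R7,200, R9,200, R10,400, R11,600 (q = 4 of N = 9).
Shortfall ratios (z−y)/z: 0.4545, 0.3030, 0.2121, 0.1212; sum = 1.090909.
I averages over the q = 4 poor units only: 1.090909 / 4 = 0.2727.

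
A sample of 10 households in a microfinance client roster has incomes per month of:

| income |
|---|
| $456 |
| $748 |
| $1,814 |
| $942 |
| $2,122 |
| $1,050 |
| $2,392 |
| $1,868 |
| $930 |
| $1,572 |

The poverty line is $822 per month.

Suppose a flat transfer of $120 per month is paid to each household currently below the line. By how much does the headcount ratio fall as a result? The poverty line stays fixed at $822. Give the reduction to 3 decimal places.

Before: below the line — $456, $748; headcount ratio = 0.20000.
After the $120 transfer: below the line — $576; headcount ratio = 0.10000.
Reduction = 0.20000 − 0.10000 = 0.100.

0.100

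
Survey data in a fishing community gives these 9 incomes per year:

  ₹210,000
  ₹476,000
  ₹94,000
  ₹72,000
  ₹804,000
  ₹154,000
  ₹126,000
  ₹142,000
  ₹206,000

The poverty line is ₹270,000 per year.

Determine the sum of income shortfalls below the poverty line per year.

Below z: ₹72,000, ₹94,000, ₹126,000, ₹142,000, ₹154,000, ₹206,000, ₹210,000 (q = 7 of N = 9).
Individual gaps: 270000−72000 = 198000; 270000−94000 = 176000; 270000−126000 = 144000; 270000−142000 = 128000; 270000−154000 = 116000; 270000−206000 = 64000; 270000−210000 = 60000.
Aggregate gap = ₹886,000.

₹886,000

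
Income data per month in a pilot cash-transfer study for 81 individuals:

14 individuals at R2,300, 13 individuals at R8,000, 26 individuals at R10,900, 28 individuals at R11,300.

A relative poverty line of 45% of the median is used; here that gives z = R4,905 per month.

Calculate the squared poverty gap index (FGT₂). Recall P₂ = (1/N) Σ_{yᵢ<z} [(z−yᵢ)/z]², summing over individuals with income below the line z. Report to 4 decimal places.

Incomes under z: 14×R2,300 (q = 14 of N = 81).
Shortfall ratios: (4905−2300)/4905 = 0.5311 (×14).
Squared: 0.2821 (×14).
Sum = 3.948803; P₂ = 3.948803 / 81 = 0.0488.

0.0488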